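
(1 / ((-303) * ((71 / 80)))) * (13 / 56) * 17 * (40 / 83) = -88400/12499053 = -0.01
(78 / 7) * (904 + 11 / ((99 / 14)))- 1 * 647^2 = -8578889/21 = -408518.52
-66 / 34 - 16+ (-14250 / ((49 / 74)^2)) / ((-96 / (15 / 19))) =40707655/163268 = 249.33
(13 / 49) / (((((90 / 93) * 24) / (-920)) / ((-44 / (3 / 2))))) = 407836/1323 = 308.27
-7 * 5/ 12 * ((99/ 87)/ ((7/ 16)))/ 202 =-110/2929 = -0.04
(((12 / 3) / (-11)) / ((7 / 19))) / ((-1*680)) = 19/13090 = 0.00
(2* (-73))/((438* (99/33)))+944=8495/9 = 943.89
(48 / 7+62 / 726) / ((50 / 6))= 17641/21175 = 0.83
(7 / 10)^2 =49/100 = 0.49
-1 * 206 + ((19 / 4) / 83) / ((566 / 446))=-19350699/93956 = -205.95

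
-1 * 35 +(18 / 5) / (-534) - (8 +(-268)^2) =-31980818/445 = -71867.01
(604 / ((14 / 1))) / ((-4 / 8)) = -86.29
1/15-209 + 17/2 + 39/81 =-199.95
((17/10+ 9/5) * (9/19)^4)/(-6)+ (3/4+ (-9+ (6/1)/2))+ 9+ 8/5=6933901/1303210 = 5.32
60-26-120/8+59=78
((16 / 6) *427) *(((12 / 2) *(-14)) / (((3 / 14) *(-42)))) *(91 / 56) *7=1087996/9 = 120888.44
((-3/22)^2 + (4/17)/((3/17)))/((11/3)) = 1963/5324 = 0.37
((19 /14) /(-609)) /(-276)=19/2353176 = 0.00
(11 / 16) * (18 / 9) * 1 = 11/8 = 1.38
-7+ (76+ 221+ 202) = 492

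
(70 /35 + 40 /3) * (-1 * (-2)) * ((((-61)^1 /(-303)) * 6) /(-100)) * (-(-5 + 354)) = 979294/7575 = 129.28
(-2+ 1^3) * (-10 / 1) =10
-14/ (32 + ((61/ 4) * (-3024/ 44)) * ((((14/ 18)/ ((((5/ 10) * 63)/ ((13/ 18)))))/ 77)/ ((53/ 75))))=-115434/261017 = -0.44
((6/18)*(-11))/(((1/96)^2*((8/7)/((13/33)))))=-11648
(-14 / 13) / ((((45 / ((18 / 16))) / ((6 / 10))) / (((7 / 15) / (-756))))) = 7/702000 = 0.00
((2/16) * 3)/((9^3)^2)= 1/1417176 = 0.00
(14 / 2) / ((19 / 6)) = 42/19 = 2.21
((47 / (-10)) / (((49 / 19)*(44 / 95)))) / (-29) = 16967/125048 = 0.14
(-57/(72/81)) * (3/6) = -513/16 = -32.06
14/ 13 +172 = 2250/13 = 173.08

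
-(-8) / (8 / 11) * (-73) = -803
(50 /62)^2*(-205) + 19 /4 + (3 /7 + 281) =4112993/26908 = 152.85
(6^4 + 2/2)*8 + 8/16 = 20753/2 = 10376.50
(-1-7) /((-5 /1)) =8/5 = 1.60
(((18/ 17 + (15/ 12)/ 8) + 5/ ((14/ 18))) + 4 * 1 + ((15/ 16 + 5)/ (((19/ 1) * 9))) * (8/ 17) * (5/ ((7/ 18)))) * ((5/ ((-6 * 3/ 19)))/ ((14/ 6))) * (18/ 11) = -12864615/293216 = -43.87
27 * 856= 23112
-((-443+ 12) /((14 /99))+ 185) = 40079/14 = 2862.79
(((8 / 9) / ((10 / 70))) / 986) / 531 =28/2356047 = 0.00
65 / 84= 0.77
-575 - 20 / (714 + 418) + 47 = -149429/283 = -528.02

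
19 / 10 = 1.90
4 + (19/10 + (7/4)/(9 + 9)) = 2159/360 = 6.00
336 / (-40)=-42/5 = -8.40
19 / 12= 1.58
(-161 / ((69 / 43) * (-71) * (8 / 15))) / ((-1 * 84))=-215/6816 = -0.03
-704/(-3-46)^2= -704/2401 = -0.29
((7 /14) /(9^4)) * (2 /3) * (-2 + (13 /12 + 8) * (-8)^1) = -224/59049 = 0.00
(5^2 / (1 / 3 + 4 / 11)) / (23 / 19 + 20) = 15675/9269 = 1.69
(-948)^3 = -851971392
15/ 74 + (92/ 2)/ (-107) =-0.23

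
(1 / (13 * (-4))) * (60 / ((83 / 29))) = -435/1079 = -0.40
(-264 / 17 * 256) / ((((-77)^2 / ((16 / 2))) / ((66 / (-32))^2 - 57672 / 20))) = 101089728/6545 = 15445.34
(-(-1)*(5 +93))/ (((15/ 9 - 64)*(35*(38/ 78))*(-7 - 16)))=1638/408595 = 0.00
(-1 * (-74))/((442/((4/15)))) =148/3315 = 0.04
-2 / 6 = -1/3 = -0.33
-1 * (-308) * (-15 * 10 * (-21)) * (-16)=-15523200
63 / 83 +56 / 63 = 1.65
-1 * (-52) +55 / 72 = 3799/72 = 52.76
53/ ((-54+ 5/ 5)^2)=1/53 = 0.02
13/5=2.60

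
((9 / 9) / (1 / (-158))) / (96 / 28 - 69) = 1106/459 = 2.41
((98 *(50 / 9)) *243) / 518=9450/37 = 255.41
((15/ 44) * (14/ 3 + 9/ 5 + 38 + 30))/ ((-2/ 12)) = -3351/22 = -152.32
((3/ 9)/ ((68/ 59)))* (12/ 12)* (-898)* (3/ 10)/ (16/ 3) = -79473/5440 = -14.61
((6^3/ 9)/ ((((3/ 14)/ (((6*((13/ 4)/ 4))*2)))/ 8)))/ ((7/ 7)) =8736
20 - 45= -25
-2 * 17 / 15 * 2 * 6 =-136/5 = -27.20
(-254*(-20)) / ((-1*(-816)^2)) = -635/83232 = -0.01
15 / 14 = 1.07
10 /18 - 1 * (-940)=8465/9 = 940.56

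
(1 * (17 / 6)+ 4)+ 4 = 10.83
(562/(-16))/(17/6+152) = -843/3716 = -0.23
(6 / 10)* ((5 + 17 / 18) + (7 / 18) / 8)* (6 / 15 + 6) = 1726/75 = 23.01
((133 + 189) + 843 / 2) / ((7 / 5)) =7435/14 = 531.07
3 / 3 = 1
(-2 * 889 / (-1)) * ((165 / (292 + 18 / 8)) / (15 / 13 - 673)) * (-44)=2773680/42479 = 65.30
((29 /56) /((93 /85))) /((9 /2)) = 2465/23436 = 0.11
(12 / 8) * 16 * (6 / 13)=11.08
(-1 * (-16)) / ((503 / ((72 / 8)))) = 0.29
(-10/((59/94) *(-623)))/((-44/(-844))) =198340/404327 = 0.49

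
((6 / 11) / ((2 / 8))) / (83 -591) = -6/1397 = 0.00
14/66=7/33 = 0.21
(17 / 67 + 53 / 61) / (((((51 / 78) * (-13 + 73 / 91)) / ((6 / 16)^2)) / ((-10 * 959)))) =105508221/555832 = 189.82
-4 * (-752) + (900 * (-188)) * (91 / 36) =-424692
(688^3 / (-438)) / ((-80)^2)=-116.17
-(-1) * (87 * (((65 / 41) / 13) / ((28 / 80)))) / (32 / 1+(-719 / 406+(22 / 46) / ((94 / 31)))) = 68184075/68348722 = 1.00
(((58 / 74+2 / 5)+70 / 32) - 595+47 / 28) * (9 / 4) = -110013903/82880 = -1327.39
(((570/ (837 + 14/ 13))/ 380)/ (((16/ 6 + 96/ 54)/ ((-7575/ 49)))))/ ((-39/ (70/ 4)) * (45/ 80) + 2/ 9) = 4785885/79285094 = 0.06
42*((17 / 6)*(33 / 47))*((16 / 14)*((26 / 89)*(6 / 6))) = 116688/4183 = 27.90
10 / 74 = 5/37 = 0.14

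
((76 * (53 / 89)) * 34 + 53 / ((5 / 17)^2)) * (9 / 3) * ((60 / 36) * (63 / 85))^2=9849.10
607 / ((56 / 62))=18817/28 = 672.04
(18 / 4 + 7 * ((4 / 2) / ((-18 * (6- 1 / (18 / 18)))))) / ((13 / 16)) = 3128/585 = 5.35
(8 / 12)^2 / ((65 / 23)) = 92/585 = 0.16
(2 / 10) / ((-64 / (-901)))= 901/320 = 2.82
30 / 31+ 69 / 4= 2259/124 = 18.22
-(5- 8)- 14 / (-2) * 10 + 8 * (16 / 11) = 931/11 = 84.64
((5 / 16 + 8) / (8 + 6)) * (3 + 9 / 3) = 57/16 = 3.56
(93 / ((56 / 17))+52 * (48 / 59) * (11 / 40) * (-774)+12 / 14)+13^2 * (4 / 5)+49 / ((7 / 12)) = -144654869/16520 = -8756.35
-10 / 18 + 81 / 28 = 589/252 = 2.34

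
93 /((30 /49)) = 1519/10 = 151.90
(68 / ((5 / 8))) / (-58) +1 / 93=-25151/13485 = -1.87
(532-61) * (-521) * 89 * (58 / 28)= -633354171/14 = -45239583.64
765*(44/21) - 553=7349/7 = 1049.86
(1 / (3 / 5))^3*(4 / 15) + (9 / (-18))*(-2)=2.23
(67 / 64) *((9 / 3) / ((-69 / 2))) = -67/736 = -0.09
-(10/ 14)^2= -0.51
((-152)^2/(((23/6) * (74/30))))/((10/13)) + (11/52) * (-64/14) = 245913400/77441 = 3175.49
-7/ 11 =-0.64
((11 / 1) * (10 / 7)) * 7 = 110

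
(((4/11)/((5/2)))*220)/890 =16/445 = 0.04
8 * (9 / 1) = 72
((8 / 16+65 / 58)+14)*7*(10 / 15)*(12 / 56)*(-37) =-16761/29 = -577.97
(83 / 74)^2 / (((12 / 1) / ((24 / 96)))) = 6889/262848 = 0.03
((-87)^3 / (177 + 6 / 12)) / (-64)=658503/11360 = 57.97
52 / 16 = 13/4 = 3.25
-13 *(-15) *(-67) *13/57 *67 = -3793205/19 = -199642.37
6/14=3/7 = 0.43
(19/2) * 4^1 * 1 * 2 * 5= 380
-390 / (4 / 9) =-1755/2 = -877.50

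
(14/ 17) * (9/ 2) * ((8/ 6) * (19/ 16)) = 399/68 = 5.87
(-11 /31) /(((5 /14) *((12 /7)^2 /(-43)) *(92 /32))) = 162239/32085 = 5.06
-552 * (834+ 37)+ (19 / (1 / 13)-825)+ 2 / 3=-1444108/3 = -481369.33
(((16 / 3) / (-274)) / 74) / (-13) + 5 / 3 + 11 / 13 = 496766/197691 = 2.51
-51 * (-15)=765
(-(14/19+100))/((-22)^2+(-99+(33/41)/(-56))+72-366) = -4394544/3969157 = -1.11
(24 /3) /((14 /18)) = 72/7 = 10.29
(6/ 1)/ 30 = 1/5 = 0.20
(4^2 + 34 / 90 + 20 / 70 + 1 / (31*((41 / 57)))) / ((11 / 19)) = 127099246/4404015 = 28.86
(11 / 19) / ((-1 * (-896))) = 11/17024 = 0.00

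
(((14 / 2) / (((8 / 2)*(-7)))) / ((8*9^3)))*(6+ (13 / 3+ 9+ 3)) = -67/69984 = 0.00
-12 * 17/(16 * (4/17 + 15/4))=-867/271 = -3.20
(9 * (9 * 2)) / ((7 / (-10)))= -1620/7 = -231.43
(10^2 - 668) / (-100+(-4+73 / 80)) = 45440/8247 = 5.51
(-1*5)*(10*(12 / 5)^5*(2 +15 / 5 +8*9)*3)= -114960384/125 = -919683.07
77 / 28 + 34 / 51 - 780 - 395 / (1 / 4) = -28279/12 = -2356.58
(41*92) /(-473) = -3772/473 = -7.97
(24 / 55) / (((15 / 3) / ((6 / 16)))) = 9/275 = 0.03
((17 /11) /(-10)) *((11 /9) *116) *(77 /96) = -37961/2160 = -17.57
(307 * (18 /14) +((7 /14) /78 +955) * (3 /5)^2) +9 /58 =738.67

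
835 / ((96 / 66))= 9185/16 = 574.06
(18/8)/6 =0.38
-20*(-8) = 160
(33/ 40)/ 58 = 0.01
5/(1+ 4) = 1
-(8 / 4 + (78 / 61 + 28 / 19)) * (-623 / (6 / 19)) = 571914/61 = 9375.64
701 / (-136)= -701/136 = -5.15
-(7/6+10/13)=-1.94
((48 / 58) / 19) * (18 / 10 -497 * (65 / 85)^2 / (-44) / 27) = 7019906/78823305 = 0.09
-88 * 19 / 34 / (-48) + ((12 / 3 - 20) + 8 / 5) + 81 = 68977/1020 = 67.62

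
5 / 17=0.29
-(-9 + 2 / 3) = 25/3 = 8.33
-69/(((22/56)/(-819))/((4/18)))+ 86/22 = 351667/11 = 31969.73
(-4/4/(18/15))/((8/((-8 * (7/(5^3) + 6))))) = 757/150 = 5.05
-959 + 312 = -647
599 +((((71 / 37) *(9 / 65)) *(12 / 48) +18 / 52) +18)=5939509/9620 = 617.41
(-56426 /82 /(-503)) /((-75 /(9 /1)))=-84639/515575 = -0.16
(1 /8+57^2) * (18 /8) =7310.53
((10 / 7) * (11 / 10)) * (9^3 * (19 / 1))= 152361/7 = 21765.86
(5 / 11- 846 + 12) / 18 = -9169/198 = -46.31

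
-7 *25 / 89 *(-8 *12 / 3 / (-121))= -5600/10769 = -0.52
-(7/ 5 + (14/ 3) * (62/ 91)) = -893/195 = -4.58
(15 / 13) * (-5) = -75/13 = -5.77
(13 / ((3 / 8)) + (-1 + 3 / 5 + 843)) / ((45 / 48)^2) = 3368704/3375 = 998.13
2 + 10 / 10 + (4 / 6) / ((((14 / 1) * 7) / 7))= 64/21 = 3.05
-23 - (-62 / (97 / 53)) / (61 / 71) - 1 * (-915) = 5511270/5917 = 931.43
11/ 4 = 2.75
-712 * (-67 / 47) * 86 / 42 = 2051272/987 = 2078.29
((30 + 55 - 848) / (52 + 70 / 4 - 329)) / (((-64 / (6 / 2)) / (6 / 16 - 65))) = 394471/44288 = 8.91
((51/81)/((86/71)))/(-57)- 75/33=-3322127/1455894 = -2.28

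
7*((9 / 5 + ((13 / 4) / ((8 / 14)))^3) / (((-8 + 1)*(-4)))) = 3804719/81920 = 46.44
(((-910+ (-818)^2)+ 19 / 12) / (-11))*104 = -208483262/33 = -6317674.61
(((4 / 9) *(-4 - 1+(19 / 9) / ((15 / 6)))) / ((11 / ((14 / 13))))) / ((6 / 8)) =-3808/15795 = -0.24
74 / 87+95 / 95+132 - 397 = -22894/87 = -263.15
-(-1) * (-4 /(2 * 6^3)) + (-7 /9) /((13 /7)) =-601/1404 = -0.43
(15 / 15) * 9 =9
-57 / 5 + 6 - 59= -322/5 = -64.40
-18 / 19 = -0.95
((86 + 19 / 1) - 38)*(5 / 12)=335/12 = 27.92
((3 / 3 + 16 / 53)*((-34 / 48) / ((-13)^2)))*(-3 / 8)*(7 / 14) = 1173/1146496 = 0.00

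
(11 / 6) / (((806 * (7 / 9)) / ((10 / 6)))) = 55/11284 = 0.00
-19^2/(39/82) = -29602/39 = -759.03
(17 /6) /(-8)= -17/48 = -0.35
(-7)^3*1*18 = -6174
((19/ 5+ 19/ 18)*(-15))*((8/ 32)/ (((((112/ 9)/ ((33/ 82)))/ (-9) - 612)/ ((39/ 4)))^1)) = 0.29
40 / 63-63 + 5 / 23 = -90052/1449 = -62.15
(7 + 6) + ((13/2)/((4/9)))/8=949/64 = 14.83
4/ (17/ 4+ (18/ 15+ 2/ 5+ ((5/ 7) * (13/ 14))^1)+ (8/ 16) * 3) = 3920/7853 = 0.50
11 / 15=0.73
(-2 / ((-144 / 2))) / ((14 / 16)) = 2/63 = 0.03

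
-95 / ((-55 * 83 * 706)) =19/644578 = 0.00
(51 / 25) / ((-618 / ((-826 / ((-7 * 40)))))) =-1003/103000 = -0.01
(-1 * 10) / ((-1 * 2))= 5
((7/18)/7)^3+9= 52489/5832 = 9.00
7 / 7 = 1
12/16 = 0.75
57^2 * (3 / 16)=9747/16 = 609.19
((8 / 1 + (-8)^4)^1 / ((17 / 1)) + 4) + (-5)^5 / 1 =-48953/17 = -2879.59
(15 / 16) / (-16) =-15/256 = -0.06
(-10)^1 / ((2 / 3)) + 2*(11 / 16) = -109/8 = -13.62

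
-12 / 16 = -3/4 = -0.75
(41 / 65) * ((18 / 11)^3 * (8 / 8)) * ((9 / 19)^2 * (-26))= -38736144/2402455 = -16.12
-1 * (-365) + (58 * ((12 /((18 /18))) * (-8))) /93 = 9459/31 = 305.13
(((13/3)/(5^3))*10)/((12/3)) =13/150 = 0.09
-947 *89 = -84283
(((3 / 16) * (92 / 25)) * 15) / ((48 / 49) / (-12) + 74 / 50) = 16905/2284 = 7.40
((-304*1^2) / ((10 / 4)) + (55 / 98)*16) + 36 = -76.62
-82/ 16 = -41/8 = -5.12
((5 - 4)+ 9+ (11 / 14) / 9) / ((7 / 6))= 1271/147 = 8.65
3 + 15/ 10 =9/2 = 4.50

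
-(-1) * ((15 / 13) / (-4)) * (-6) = 45/26 = 1.73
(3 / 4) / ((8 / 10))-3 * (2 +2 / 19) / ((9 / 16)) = -9385/912 = -10.29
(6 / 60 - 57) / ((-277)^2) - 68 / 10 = -5218141/767290 = -6.80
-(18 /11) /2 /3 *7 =-21/11 = -1.91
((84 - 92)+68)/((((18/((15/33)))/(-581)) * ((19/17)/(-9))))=7088.76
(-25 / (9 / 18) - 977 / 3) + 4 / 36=-3380/9 = -375.56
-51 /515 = -0.10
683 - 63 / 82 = 55943/82 = 682.23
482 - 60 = 422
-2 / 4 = -1/2 = -0.50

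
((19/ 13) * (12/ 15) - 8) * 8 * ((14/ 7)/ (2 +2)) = -1776/65 = -27.32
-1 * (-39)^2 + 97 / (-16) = -24433/16 = -1527.06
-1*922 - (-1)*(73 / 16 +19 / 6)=-43885/48 = -914.27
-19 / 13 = -1.46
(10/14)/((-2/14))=-5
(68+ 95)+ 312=475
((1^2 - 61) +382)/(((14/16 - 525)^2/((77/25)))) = 32384/8970025 = 0.00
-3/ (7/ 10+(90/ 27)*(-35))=90/3479 = 0.03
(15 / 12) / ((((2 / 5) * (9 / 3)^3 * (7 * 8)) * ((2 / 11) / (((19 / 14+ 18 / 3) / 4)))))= 28325/1354752 = 0.02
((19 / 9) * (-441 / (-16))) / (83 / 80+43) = 4655/3523 = 1.32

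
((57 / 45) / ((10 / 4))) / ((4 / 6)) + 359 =359.76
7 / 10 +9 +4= 137/10 = 13.70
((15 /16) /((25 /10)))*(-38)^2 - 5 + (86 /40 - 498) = 813/20 = 40.65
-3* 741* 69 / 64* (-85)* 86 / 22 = 560629485/704 = 796348.70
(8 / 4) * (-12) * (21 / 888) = -21/37 = -0.57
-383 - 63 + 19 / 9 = -3995/9 = -443.89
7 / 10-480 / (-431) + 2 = 16437/4310 = 3.81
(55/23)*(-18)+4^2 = -622/23 = -27.04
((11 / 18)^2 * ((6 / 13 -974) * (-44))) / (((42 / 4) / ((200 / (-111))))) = -962579200/350649 = -2745.14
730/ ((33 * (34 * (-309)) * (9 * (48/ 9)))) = -365/8320752 = 0.00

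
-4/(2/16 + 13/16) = -64/15 = -4.27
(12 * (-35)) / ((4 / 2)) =-210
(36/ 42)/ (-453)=-2/1057 = 0.00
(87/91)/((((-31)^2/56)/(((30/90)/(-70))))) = -116/437255 = 0.00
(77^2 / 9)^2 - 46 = 35149315/81 = 433942.16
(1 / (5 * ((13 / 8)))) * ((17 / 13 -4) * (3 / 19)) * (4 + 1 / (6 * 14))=-674/3211 = -0.21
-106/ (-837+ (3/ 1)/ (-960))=33920/267841 = 0.13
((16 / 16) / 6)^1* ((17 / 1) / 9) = 0.31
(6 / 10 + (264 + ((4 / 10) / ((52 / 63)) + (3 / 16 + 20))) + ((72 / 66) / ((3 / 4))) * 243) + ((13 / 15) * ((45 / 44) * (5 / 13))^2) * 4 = 80444863/125840 = 639.26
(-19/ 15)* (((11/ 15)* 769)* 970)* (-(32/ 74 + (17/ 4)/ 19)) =33641443/74 = 454614.09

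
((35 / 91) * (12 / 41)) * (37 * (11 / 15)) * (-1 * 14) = -22792/533 = -42.76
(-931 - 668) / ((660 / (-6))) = 1599/110 = 14.54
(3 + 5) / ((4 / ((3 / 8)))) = 3/4 = 0.75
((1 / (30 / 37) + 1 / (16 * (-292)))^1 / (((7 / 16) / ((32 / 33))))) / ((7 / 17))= 11752712/1770615 = 6.64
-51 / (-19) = 51/19 = 2.68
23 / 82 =0.28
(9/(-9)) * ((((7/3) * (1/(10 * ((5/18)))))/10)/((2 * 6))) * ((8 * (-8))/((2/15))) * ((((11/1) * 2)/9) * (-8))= -4928/75 = -65.71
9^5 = 59049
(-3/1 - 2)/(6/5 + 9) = -25/51 = -0.49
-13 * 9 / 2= -117/2 = -58.50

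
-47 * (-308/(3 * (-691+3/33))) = -39809/5700 = -6.98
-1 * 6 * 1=-6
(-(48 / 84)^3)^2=0.03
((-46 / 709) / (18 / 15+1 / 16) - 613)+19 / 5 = -218139414/358045 = -609.25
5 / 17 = 0.29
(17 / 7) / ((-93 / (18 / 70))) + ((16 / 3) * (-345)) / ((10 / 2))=-2795011/7595 = -368.01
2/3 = 0.67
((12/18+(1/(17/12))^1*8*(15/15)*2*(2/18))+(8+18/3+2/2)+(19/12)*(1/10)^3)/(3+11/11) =3452323/816000 = 4.23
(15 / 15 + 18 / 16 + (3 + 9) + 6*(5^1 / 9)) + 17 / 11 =5017/264 = 19.00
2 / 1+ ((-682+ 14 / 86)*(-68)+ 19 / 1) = 1994595/43 = 46385.93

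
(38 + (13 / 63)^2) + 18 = 222433/3969 = 56.04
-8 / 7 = -1.14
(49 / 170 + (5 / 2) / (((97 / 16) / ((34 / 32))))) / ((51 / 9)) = 17967/140165 = 0.13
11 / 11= 1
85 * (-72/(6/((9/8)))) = -2295/2 = -1147.50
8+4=12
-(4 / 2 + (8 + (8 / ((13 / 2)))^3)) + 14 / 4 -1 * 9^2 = -392667/4394 = -89.36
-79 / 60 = -1.32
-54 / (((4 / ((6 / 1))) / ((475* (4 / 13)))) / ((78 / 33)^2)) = -8002800/121 = -66138.84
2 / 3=0.67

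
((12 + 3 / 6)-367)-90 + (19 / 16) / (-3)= -21355/48 = -444.90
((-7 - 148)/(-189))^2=0.67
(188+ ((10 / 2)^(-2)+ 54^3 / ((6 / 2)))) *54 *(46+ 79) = 355563270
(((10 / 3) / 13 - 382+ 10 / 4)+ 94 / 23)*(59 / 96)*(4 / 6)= -39708829/258336 = -153.71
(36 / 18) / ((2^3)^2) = 1/32 = 0.03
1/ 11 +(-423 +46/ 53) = -246050/583 = -422.04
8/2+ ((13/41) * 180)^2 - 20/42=115111994/35301 = 3260.87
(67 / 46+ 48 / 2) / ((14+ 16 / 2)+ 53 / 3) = 3513/5474 = 0.64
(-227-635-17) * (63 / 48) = -18459/16 = -1153.69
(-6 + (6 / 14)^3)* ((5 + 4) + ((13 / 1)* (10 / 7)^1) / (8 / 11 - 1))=840157/2401 = 349.92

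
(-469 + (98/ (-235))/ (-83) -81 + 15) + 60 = -474.99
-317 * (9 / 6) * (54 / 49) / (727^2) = -25677/25897921 = 0.00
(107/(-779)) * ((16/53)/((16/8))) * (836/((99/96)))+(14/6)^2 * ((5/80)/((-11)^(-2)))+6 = 9501925/312912 = 30.37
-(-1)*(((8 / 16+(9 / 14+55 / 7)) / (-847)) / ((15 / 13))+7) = 29606/4235 = 6.99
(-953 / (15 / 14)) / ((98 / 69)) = -21919/35 = -626.26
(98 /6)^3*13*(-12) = -6117748/9 = -679749.78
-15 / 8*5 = -75/8 = -9.38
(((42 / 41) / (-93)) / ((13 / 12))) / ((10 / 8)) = -672/82615 = -0.01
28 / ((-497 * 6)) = -2/213 = -0.01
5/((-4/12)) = -15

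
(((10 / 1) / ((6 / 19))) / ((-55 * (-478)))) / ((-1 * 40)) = -19/630960 = 0.00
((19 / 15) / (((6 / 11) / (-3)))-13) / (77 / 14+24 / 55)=-6589/1959 = -3.36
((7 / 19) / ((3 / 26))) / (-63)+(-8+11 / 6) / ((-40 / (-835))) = -1057025/8208 = -128.78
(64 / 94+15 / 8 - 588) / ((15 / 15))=-220127/376 = -585.44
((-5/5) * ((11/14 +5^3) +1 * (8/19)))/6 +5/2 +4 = -23197/1596 = -14.53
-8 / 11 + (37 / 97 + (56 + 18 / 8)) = 247135/4268 = 57.90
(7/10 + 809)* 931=7538307/10 = 753830.70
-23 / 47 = -0.49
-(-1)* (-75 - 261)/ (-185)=336/185 = 1.82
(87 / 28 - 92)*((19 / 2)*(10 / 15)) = -47291/84 = -562.99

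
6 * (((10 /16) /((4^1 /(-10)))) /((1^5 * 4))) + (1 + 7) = 181/32 = 5.66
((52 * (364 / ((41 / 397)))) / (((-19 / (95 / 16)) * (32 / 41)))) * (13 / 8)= -30527315/256 = -119247.32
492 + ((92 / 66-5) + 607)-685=13543/33 = 410.39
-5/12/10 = -1/24 = -0.04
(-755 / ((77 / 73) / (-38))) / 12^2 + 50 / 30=1056425/5544 = 190.55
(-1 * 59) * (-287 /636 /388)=16933/246768 = 0.07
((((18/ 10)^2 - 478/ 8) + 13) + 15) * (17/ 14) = -34.62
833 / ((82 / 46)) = 19159/41 = 467.29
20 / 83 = 0.24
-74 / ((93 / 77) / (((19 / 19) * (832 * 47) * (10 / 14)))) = -159153280/93 = -1711325.59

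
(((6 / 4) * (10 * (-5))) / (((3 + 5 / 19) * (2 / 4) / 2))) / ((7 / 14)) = -5700/31 = -183.87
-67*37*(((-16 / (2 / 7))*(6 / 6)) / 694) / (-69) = -69412/23943 = -2.90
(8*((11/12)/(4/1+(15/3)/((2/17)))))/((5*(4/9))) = 11/155 = 0.07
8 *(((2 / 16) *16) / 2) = 8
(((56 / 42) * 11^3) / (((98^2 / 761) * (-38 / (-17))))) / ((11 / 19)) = 1565377/14406 = 108.66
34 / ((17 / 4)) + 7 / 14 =17/2 = 8.50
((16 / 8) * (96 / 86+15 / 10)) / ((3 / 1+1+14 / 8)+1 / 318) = 143100/157337 = 0.91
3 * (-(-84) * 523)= 131796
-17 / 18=-0.94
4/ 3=1.33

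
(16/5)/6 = 8/15 = 0.53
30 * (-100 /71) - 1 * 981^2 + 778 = -68275393/71 = -961625.25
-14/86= -7/43 = -0.16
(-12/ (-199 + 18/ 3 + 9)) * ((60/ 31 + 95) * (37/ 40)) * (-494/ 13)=-1267509/5704 = -222.21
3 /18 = 1/6 = 0.17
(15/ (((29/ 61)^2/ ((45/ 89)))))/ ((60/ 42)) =3516345/149698 = 23.49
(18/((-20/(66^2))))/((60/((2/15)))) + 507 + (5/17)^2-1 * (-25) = 18906904/36125 = 523.37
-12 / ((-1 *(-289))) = -12/289 = -0.04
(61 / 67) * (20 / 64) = 0.28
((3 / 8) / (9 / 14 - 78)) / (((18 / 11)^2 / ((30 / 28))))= -605/311904 = 0.00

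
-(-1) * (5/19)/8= 5/152 = 0.03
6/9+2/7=20/21 = 0.95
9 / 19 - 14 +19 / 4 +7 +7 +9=14.22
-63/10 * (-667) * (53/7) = 318159/10 = 31815.90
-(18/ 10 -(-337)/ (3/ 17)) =-28672/15 = -1911.47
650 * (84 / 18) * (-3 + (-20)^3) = -24275766.67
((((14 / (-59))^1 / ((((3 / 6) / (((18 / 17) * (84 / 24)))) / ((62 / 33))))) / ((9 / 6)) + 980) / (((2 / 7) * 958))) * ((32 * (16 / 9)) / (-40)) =-402753344/79272105 = -5.08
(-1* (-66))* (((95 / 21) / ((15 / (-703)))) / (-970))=146927/10185 = 14.43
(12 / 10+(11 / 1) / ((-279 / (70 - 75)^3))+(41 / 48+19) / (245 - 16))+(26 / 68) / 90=108080545/17378352 = 6.22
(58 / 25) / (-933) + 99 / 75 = 30731/23325 = 1.32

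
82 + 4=86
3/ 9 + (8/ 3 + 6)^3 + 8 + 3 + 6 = 18044/27 = 668.30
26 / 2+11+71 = 95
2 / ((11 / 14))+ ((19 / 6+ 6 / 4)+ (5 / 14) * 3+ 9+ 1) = 8447/462 = 18.28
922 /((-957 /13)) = -11986/957 = -12.52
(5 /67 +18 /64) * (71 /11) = 54173/23584 = 2.30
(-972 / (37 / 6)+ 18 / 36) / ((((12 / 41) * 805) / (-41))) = 2792141/102120 = 27.34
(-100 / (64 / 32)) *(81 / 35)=-810/7 = -115.71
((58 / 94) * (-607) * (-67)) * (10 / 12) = 5897005/282 = 20911.37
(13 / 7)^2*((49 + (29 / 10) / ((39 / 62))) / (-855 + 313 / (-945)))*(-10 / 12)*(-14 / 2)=-78405/62176 = -1.26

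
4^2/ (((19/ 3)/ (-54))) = -2592/19 = -136.42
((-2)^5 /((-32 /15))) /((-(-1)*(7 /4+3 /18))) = 180/23 = 7.83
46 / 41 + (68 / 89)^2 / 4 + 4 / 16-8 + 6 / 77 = -6.40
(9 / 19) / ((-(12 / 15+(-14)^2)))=-15/6232 = 0.00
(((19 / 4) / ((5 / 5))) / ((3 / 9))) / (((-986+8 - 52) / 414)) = -5.73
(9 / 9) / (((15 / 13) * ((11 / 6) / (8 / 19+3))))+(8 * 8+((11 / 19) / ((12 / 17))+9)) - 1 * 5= 176657/2508 = 70.44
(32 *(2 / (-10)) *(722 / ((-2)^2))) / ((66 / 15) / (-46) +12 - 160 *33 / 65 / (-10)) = -1727024/29941 = -57.68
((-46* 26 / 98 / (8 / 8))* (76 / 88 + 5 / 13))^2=1375929/5929 = 232.07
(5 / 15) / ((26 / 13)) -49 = -48.83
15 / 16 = 0.94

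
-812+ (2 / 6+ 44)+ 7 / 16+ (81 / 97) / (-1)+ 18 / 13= -46405583/60528 = -766.68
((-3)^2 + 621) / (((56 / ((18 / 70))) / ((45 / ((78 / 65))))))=6075/56 = 108.48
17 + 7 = 24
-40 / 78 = -20/39 = -0.51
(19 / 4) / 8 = 19/32 = 0.59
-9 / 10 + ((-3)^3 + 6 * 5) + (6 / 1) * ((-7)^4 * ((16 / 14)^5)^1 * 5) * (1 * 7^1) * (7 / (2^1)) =34406421/10 = 3440642.10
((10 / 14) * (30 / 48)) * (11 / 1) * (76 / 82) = 5225/1148 = 4.55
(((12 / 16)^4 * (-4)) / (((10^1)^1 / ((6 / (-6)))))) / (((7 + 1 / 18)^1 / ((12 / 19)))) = 2187/193040 = 0.01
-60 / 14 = -30/7 = -4.29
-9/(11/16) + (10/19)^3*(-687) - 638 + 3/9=-750.92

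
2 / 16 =1/8 = 0.12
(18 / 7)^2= 324/49 = 6.61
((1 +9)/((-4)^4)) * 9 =0.35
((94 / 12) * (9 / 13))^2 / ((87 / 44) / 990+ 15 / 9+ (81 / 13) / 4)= 72168030/7917091 = 9.12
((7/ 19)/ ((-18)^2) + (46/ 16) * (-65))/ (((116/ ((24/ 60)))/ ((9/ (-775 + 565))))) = 2300791/83311200 = 0.03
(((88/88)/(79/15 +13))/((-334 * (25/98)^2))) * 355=-511413/571975 = -0.89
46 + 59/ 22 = 1071/22 = 48.68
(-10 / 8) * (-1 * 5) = 25/4 = 6.25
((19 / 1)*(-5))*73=-6935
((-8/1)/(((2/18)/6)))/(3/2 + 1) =-172.80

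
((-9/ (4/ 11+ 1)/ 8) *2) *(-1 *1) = 33/20 = 1.65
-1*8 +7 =-1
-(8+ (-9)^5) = 59041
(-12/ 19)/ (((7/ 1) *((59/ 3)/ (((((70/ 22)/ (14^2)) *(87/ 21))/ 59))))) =-1305/249542447 = 0.00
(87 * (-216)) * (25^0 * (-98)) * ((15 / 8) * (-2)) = -6906060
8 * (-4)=-32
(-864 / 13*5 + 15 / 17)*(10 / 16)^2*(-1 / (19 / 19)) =1831125/14144 = 129.46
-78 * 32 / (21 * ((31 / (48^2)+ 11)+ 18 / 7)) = -1916928/219097 = -8.75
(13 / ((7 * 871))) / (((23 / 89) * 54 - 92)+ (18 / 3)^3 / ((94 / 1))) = -4183/148602650 = 0.00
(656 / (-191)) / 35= -656/6685 = -0.10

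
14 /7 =2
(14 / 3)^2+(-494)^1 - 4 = -476.22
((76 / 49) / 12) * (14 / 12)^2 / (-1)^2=19/108 = 0.18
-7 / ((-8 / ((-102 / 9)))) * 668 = -6624.33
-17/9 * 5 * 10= -850/9 = -94.44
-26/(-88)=13/44 = 0.30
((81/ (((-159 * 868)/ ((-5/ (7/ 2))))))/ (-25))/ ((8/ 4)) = -27/1610140 = 0.00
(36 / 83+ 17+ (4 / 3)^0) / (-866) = -765/35939 = -0.02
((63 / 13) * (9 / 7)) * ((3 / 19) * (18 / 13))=1.36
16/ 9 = 1.78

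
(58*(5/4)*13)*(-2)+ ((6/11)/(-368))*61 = -3815423/2024 = -1885.09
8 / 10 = 4/5 = 0.80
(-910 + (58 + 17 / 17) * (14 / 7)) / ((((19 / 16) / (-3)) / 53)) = 2014848/19 = 106044.63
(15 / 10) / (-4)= -0.38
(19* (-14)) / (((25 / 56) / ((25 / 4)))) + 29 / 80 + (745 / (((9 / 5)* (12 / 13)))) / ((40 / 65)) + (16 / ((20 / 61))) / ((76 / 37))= -243881243/82080 = -2971.26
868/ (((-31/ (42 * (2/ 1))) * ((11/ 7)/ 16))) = -263424/11 = -23947.64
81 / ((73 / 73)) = 81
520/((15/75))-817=1783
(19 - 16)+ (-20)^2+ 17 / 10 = 404.70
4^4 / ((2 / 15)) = 1920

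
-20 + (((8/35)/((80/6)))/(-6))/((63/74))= -220537/11025 = -20.00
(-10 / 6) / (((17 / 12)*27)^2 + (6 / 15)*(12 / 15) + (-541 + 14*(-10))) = -2000/938859 = 0.00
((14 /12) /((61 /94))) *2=658/183 = 3.60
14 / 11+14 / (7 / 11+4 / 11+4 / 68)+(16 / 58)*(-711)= -521497/2871 = -181.64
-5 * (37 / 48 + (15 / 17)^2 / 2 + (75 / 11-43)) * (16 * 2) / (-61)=-53440330/581757 = -91.86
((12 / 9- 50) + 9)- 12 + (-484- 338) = -2621/3 = -873.67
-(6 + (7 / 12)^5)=-1509799/248832 = -6.07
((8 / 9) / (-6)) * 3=-4/9 = -0.44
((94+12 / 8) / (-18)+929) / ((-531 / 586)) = -9743129/9558 = -1019.37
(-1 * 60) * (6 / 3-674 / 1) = 40320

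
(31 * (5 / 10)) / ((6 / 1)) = 31/12 = 2.58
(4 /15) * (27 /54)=2/15 = 0.13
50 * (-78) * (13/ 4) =-12675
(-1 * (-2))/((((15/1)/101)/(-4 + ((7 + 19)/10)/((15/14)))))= -21.19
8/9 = 0.89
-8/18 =-4/9 = -0.44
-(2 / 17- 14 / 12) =107/102 = 1.05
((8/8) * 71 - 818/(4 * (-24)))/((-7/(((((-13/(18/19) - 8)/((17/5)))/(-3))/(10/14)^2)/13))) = -614537/168480 = -3.65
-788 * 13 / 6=-5122/3 = -1707.33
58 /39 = 1.49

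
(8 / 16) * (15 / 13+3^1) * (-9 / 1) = -243/13 = -18.69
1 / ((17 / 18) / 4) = 72/17 = 4.24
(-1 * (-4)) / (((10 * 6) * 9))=1/135 = 0.01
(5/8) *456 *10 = 2850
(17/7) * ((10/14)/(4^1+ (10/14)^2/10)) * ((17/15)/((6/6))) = 578/1191 = 0.49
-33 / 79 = -0.42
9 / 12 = 0.75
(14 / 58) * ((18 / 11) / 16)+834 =834.02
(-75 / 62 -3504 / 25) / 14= -219123/21700 = -10.10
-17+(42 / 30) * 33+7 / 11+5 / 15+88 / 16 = 11771/330 = 35.67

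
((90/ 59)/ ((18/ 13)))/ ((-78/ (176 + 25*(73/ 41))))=-45205/14514 = -3.11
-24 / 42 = -4/7 = -0.57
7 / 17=0.41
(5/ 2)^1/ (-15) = -1/6 = -0.17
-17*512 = -8704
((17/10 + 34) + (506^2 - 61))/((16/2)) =2560107/80 = 32001.34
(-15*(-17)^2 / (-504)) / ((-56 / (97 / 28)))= -140165/263424 = -0.53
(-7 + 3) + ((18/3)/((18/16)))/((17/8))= -76/51 = -1.49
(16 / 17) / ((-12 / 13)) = -1.02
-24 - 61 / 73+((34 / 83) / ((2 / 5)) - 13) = -223041/6059 = -36.81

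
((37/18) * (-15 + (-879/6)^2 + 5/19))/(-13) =-20103469/5928 = -3391.27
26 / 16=13/8 = 1.62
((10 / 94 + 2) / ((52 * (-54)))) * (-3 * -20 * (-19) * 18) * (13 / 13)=9405/611 = 15.39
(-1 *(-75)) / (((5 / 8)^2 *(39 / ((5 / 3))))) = 320/39 = 8.21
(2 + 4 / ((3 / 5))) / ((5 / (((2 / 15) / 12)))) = 13/675 = 0.02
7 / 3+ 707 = 2128/3 = 709.33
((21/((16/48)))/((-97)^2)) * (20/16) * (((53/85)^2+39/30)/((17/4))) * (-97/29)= -1537389/138202690 = -0.01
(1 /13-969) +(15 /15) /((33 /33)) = -12583/13 = -967.92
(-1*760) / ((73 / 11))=-8360/73 = -114.52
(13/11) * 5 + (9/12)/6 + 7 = 1147/88 = 13.03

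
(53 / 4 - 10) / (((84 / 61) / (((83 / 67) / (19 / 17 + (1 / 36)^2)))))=30210921/11556629 = 2.61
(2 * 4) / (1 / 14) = 112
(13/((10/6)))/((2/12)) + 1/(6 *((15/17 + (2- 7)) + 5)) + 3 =49.99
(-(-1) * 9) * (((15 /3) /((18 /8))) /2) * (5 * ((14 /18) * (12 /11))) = 1400/33 = 42.42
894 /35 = 25.54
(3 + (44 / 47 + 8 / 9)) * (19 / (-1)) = -38779/423 = -91.68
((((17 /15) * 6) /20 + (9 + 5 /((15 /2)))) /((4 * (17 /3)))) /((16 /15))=4503/10880 = 0.41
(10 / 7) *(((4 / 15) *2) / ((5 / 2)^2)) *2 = 128/525 = 0.24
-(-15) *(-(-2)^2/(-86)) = 30/43 = 0.70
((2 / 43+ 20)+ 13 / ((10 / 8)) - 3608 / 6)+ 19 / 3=-121379/215 = -564.55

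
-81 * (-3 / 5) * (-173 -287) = -22356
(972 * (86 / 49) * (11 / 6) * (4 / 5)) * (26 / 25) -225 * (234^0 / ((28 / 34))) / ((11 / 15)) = 300437451/134750 = 2229.59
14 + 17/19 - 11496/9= -71959/57 = -1262.44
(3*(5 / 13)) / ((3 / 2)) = 10/13 = 0.77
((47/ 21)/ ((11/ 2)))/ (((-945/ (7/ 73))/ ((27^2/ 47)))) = -18/28105 = 0.00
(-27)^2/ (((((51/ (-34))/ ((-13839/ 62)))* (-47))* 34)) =-3362877/49538 = -67.88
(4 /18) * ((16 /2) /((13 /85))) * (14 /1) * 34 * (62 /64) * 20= 12542600/117 = 107201.71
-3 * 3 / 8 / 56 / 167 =-9/74816 = 0.00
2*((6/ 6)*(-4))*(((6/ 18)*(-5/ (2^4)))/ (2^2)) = 5/24 = 0.21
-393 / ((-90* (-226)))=-131/6780 = -0.02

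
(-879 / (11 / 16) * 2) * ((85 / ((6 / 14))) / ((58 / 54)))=-150625440/319 = -472180.06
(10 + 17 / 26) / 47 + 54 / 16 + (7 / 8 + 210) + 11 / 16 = 2103445/9776 = 215.16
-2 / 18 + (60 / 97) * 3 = 1523/873 = 1.74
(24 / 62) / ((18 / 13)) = 26/93 = 0.28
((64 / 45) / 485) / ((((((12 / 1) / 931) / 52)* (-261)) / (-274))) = 212238208/17088975 = 12.42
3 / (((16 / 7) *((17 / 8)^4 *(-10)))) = -2688/417605 = -0.01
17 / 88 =0.19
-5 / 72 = -0.07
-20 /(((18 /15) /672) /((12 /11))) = -134400/11 = -12218.18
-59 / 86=-0.69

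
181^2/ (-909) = -32761/909 = -36.04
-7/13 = -0.54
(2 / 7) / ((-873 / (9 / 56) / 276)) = -69/4753 = -0.01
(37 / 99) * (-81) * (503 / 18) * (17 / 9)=-316387/198 = -1597.91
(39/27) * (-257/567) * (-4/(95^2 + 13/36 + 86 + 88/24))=53456/186055947 = 0.00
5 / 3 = 1.67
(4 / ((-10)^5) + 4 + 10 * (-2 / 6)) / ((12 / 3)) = 49997/300000 = 0.17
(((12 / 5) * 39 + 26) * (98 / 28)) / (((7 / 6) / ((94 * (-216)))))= -36425376/5 = -7285075.20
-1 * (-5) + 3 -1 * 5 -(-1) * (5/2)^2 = 37/4 = 9.25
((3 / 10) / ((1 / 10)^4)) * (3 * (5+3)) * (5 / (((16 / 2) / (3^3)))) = 1215000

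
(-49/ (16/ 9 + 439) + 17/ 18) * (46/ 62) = 1368523/2213586 = 0.62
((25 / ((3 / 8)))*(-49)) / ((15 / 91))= -178360/9 = -19817.78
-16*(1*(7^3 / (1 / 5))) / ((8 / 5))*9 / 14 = -11025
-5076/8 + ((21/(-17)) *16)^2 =-140949/578 = -243.86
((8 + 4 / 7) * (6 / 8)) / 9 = 5/7 = 0.71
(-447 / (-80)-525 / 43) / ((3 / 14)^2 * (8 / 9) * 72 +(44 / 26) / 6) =-2.06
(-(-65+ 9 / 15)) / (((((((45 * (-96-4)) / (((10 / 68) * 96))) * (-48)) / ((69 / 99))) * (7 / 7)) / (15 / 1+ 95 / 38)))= 25921/504900 = 0.05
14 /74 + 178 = 6593/37 = 178.19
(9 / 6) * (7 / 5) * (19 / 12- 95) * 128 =-125552/5 = -25110.40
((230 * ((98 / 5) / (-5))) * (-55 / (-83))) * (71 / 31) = -1368.34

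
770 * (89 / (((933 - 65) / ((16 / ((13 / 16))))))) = 626560/403 = 1554.74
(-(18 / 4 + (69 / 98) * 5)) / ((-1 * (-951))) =-131/15533 = -0.01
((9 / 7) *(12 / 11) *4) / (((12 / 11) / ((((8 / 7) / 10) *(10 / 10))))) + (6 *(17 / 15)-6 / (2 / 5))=-373/49 = -7.61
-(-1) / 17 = 1/17 = 0.06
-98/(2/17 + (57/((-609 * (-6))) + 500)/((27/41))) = -54788076/424552015 = -0.13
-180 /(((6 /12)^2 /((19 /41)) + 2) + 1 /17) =-25840/373 = -69.28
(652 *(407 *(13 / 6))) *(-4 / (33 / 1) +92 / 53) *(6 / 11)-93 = 885477631/1749 = 506276.52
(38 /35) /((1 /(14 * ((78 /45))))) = 1976/75 = 26.35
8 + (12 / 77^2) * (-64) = 46664/5929 = 7.87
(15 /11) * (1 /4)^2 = 15/176 = 0.09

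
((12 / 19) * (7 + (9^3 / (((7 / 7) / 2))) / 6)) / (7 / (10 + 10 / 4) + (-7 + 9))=9375/152 = 61.68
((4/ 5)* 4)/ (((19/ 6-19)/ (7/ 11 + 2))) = -2784/5225 = -0.53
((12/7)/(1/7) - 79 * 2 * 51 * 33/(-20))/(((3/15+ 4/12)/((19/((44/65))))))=493050285/704 = 700355.52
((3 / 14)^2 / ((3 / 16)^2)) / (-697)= -64/34153 = 0.00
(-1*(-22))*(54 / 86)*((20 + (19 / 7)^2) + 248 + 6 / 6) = 8043948/2107 = 3817.73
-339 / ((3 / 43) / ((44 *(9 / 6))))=-320694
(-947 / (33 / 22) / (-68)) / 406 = 947/41412 = 0.02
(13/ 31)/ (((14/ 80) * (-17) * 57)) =-520/210273 = 0.00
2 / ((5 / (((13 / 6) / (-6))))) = -0.14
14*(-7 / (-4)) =49/2 = 24.50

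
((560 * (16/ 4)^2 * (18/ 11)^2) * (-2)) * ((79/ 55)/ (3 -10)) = 13105152/1331 = 9846.09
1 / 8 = 0.12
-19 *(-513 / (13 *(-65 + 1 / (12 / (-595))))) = -6.54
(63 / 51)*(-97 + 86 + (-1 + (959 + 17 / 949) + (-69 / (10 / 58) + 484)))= 102715851/80665 = 1273.36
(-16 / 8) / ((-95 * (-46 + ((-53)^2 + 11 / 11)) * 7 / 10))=1/91903 = 0.00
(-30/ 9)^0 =1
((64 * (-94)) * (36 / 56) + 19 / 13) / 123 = -351803/11193 = -31.43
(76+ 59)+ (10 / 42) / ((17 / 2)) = 48205/357 = 135.03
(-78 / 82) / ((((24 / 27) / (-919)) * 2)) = 322569/656 = 491.72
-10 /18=-5/9 = -0.56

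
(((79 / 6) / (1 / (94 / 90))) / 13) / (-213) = -3713/747630 = 0.00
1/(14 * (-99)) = -1/1386 = 0.00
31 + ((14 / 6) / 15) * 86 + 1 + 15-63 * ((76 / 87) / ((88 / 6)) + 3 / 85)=13275967/244035 = 54.40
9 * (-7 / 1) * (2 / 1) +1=-125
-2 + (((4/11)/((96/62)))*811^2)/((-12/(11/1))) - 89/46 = -468968105/3312 = -141596.65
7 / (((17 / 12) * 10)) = 42/85 = 0.49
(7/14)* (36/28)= 9/14 = 0.64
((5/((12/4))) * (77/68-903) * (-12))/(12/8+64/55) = 33729850/4981 = 6771.70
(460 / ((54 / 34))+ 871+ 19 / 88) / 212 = 2758169/503712 = 5.48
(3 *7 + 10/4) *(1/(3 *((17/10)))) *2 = 470/51 = 9.22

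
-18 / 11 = -1.64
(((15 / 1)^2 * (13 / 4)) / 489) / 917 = 975/597884 = 0.00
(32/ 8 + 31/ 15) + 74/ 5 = 313/15 = 20.87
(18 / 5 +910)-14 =4498/5 = 899.60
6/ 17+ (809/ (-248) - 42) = -189337/4216 = -44.91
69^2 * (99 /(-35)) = -471339/35 = -13466.83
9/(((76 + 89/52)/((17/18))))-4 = -15722/4041 = -3.89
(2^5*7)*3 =672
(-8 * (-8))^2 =4096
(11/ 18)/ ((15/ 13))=143/270 = 0.53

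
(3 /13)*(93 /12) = 93/52 = 1.79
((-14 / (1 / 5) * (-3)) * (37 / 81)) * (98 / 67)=253820/1809 = 140.31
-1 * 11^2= -121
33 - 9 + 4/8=49/2 = 24.50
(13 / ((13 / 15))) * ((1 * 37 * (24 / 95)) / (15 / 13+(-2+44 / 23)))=796536/6061 = 131.42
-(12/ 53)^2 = -144/2809 = -0.05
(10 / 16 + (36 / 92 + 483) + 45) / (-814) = -0.65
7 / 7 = 1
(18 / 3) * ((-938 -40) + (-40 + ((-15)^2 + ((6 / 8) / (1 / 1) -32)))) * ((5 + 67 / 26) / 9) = -216503/52 = -4163.52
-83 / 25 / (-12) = 83/300 = 0.28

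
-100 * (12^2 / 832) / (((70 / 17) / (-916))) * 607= 212674590/91 = 2337083.41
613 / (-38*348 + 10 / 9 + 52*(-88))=-5517/160190 = -0.03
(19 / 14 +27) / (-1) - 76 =-104.36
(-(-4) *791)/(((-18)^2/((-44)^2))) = 1531376/81 = 18905.88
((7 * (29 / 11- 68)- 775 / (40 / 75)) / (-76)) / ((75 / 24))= 168139/20900 = 8.04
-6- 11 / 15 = -6.73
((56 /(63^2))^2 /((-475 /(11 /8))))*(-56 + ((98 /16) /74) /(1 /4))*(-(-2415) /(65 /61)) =36329282/499674825 = 0.07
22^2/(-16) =-121/4 = -30.25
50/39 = 1.28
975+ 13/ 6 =5863/6 = 977.17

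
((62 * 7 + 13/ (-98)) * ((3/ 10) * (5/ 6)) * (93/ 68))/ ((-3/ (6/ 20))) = -3954267/266560 = -14.83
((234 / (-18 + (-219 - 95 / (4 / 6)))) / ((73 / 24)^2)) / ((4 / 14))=-314496/1348237 = -0.23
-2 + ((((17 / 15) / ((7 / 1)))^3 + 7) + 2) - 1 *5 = 2320163/1157625 = 2.00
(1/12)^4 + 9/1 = 186625/20736 = 9.00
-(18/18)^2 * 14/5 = -2.80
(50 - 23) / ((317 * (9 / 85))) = 255/317 = 0.80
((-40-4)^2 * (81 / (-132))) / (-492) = 2.41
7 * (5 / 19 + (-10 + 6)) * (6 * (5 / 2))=-7455/19 = -392.37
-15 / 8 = -1.88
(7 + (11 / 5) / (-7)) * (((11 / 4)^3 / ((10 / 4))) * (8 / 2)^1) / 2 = 155727/1400 = 111.23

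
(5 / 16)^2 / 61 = 25/15616 = 0.00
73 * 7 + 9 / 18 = 1023/2 = 511.50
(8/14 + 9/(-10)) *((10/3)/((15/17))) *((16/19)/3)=-6256/17955 = -0.35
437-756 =-319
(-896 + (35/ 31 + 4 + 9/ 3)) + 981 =2887/31 = 93.13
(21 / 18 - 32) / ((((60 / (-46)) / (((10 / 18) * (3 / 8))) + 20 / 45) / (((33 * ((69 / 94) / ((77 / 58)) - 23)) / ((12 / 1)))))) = -259244385/792232 = -327.23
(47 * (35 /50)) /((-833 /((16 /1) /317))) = -376/188615 = 0.00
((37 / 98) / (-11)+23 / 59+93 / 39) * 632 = 1731.76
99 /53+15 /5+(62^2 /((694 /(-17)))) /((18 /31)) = -26035957/165519 = -157.30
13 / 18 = 0.72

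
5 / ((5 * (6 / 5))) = 5/6 = 0.83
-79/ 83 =-0.95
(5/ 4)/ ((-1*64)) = -5/256 = -0.02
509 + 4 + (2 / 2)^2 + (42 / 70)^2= 514.36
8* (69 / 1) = 552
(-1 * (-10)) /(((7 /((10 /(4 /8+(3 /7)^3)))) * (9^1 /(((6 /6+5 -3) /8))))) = 1225/1191 = 1.03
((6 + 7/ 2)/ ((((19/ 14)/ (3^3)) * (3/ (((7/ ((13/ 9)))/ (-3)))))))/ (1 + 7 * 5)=-147/52 = -2.83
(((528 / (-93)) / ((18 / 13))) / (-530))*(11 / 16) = 1573/295740 = 0.01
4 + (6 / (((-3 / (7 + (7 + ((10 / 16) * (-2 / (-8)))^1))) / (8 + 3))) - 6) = -5015/16 = -313.44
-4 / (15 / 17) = -68/15 = -4.53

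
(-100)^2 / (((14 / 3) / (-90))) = -1350000/7 = -192857.14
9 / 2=4.50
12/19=0.63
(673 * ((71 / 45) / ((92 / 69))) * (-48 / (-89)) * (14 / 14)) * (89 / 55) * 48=9174336/275 = 33361.22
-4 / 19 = -0.21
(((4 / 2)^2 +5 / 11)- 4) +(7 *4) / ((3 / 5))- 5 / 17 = 46.83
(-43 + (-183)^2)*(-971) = -32476066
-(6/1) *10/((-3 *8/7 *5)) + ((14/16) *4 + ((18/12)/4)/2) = 115/16 = 7.19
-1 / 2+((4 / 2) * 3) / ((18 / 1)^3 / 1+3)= -1941/3890 = -0.50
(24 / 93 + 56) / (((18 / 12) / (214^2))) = 159736448/93 = 1717596.22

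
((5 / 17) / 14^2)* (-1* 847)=-605/476 = -1.27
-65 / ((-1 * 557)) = 65/557 = 0.12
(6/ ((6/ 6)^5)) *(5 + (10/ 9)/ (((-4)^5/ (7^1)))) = 23005/768 = 29.95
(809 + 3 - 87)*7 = 5075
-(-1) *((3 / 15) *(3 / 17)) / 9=1/255 = 0.00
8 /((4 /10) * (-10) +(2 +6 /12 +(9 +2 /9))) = 144/139 = 1.04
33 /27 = 11/9 = 1.22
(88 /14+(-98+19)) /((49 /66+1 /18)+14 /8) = -28.54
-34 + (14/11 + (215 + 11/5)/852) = -253609/7810 = -32.47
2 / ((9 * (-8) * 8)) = -1/288 = 0.00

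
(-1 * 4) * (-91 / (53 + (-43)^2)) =182/951 = 0.19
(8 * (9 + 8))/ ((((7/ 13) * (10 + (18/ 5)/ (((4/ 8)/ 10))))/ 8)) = 24.64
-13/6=-2.17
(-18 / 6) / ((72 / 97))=-97/24 = -4.04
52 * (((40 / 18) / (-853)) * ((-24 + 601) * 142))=-85211360/7677 = -11099.56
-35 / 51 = -0.69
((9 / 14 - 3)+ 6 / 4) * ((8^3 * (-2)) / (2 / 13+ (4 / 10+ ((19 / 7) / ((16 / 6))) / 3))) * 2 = 6389760/3251 = 1965.48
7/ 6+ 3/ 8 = 37/24 = 1.54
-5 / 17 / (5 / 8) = -0.47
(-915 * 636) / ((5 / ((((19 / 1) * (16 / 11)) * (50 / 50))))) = -35381952/11 = -3216541.09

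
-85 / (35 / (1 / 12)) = -17/84 = -0.20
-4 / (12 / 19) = -19/3 = -6.33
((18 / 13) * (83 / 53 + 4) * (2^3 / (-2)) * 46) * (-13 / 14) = 488520/371 = 1316.77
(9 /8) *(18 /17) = 81/68 = 1.19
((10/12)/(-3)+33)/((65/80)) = 40.27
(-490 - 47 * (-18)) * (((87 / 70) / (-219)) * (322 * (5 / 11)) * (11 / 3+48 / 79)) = -240538876/190311 = -1263.93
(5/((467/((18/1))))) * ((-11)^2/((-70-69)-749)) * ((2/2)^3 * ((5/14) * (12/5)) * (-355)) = 7.99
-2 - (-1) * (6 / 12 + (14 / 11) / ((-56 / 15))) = -81/44 = -1.84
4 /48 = 1/12 = 0.08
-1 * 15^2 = -225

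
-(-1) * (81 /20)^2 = 6561/400 = 16.40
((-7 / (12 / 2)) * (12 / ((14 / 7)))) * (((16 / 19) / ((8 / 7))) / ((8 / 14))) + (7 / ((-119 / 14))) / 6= -17759/1938 = -9.16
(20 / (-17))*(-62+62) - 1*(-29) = 29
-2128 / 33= -64.48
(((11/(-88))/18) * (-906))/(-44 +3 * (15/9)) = -151/936 = -0.16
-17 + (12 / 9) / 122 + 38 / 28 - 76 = -234761/2562 = -91.63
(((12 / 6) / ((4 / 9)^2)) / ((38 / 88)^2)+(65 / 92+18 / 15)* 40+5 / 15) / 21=3260423/523089 = 6.23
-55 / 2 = -27.50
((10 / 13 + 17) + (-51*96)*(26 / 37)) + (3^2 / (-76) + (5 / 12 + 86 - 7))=-91665037/27417 = -3343.36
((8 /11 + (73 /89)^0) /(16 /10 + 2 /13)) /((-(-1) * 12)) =65/792 = 0.08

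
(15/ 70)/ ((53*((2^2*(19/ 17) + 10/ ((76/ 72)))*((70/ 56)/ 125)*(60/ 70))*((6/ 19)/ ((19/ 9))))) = 2915075/12890448 = 0.23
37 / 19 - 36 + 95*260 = 468653/19 = 24665.95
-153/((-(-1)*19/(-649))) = 99297/19 = 5226.16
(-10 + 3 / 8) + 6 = -29/8 = -3.62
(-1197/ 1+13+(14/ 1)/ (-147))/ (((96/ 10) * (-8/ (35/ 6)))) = 310825/3456 = 89.94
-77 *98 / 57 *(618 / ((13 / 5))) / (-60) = 388619/741 = 524.45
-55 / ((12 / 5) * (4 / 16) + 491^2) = -275/1205408 = 0.00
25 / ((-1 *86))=-25/86 = -0.29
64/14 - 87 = -577/7 = -82.43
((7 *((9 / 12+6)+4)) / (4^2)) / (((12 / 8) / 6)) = 301/16 = 18.81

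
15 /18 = 5/6 = 0.83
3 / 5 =0.60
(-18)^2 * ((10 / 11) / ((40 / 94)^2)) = 178929/110 = 1626.63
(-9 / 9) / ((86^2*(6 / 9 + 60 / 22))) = -33/828352 = 0.00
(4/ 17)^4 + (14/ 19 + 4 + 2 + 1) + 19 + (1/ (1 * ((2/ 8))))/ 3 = 133648192/4760697 = 28.07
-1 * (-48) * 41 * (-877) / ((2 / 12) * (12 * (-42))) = 143828/7 = 20546.86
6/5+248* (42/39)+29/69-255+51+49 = 509932/4485 = 113.70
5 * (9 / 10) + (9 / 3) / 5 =51/10 = 5.10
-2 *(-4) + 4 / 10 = 42/5 = 8.40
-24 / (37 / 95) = -2280/37 = -61.62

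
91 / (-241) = -91/241 = -0.38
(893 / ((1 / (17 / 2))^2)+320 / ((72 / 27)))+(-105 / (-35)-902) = 254961/4 = 63740.25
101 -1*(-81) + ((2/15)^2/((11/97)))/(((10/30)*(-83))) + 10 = 13146812/68475 = 191.99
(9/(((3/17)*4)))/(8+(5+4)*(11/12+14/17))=867/1609 = 0.54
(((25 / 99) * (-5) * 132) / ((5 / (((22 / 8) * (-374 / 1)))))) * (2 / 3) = 205700/9 = 22855.56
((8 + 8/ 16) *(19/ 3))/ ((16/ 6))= 323/16 = 20.19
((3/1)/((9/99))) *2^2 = 132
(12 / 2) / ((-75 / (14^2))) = -392/25 = -15.68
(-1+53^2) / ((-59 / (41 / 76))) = -28782/1121 = -25.68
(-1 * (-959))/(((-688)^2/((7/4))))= 6713/1893376 = 0.00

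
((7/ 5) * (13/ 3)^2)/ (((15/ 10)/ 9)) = 2366/15 = 157.73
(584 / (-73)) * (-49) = 392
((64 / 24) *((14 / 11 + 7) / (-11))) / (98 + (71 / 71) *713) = -728/294393 = 0.00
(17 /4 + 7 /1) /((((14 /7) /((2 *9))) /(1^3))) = 405/4 = 101.25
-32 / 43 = -0.74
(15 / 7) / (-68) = -15/476 = -0.03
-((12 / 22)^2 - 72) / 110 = 0.65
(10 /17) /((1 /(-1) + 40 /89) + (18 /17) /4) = -356/173 = -2.06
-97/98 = -0.99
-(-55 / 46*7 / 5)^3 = 456533/97336 = 4.69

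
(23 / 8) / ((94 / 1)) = 23/752 = 0.03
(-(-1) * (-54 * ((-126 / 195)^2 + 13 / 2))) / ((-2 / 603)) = 951673293/8450 = 112624.06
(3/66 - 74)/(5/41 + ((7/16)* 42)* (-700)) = 66707/11601865 = 0.01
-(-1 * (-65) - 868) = 803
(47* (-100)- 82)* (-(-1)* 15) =-71730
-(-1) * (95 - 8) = 87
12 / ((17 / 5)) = 60/17 = 3.53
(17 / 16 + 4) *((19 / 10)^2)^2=10556001/160000 = 65.98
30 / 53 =0.57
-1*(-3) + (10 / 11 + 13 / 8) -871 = -76161/88 = -865.47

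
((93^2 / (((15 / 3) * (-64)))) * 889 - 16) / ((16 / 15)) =-22541.25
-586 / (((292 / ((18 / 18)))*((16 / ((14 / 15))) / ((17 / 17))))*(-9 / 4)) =2051/39420 = 0.05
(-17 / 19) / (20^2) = -17/7600 = 0.00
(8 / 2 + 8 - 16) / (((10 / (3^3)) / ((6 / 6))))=-54/5 = -10.80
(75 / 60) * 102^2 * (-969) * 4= -50407380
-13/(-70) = 13/70 = 0.19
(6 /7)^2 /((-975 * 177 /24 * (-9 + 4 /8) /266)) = 7296/2281825 = 0.00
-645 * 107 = -69015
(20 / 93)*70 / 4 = 350/93 = 3.76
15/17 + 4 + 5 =168/17 = 9.88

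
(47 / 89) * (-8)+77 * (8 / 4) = 149.78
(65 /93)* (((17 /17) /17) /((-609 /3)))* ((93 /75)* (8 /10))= -52/258825 = 0.00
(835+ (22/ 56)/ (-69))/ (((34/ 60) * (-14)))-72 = -13583837/76636 = -177.25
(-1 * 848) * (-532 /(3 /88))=39699968/3 = 13233322.67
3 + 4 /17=55/17 = 3.24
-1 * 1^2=-1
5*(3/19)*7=105/19 = 5.53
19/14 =1.36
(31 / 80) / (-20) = -31/1600 = -0.02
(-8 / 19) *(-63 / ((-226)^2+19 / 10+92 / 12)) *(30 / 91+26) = 5175360/378544049 = 0.01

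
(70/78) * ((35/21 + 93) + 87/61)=615475/7137 = 86.24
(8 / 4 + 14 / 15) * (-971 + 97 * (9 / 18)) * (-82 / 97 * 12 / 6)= 443784/97 = 4575.09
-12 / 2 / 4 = -3/2 = -1.50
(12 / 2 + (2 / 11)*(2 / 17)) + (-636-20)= -121546/187 = -649.98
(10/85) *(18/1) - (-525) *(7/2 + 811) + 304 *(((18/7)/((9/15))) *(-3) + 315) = 519466.05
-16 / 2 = -8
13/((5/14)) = 182/5 = 36.40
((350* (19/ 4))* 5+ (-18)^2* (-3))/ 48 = 14681/96 = 152.93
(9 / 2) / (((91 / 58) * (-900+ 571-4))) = -29/3367 = -0.01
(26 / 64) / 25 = 13/800 = 0.02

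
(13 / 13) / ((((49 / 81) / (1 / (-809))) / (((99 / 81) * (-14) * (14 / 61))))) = 396/49349 = 0.01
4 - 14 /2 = -3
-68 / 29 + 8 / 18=-496/261 = -1.90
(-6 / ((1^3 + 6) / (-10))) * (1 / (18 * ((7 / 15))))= 50/49 = 1.02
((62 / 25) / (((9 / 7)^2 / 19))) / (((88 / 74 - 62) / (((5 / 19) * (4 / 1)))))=-224812/455625 = -0.49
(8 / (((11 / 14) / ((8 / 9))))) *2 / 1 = 1792/99 = 18.10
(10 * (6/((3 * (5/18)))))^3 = 373248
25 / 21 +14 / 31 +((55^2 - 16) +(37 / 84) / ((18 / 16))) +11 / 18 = 35290453/11718 = 3011.64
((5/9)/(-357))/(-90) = 1/57834 = 0.00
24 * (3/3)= 24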